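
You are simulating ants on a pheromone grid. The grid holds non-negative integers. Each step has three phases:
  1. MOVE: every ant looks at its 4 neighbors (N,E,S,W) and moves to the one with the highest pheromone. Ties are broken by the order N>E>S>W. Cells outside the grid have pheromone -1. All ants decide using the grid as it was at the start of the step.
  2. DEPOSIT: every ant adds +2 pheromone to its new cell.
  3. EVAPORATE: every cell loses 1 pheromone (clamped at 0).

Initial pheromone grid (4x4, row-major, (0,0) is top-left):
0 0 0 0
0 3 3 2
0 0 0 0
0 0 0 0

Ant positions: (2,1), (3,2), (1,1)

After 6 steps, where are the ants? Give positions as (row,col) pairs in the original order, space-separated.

Step 1: ant0:(2,1)->N->(1,1) | ant1:(3,2)->N->(2,2) | ant2:(1,1)->E->(1,2)
  grid max=4 at (1,1)
Step 2: ant0:(1,1)->E->(1,2) | ant1:(2,2)->N->(1,2) | ant2:(1,2)->W->(1,1)
  grid max=7 at (1,2)
Step 3: ant0:(1,2)->W->(1,1) | ant1:(1,2)->W->(1,1) | ant2:(1,1)->E->(1,2)
  grid max=8 at (1,1)
Step 4: ant0:(1,1)->E->(1,2) | ant1:(1,1)->E->(1,2) | ant2:(1,2)->W->(1,1)
  grid max=11 at (1,2)
Step 5: ant0:(1,2)->W->(1,1) | ant1:(1,2)->W->(1,1) | ant2:(1,1)->E->(1,2)
  grid max=12 at (1,1)
Step 6: ant0:(1,1)->E->(1,2) | ant1:(1,1)->E->(1,2) | ant2:(1,2)->W->(1,1)
  grid max=15 at (1,2)

(1,2) (1,2) (1,1)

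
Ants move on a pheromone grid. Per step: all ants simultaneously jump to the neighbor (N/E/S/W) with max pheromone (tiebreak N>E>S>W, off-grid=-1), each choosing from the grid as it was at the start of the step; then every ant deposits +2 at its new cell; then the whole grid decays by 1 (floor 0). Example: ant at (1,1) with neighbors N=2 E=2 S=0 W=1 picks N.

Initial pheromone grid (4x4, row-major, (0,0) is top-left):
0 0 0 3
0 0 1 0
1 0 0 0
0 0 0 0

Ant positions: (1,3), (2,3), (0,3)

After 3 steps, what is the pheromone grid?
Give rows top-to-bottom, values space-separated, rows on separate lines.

After step 1: ants at (0,3),(1,3),(1,3)
  0 0 0 4
  0 0 0 3
  0 0 0 0
  0 0 0 0
After step 2: ants at (1,3),(0,3),(0,3)
  0 0 0 7
  0 0 0 4
  0 0 0 0
  0 0 0 0
After step 3: ants at (0,3),(1,3),(1,3)
  0 0 0 8
  0 0 0 7
  0 0 0 0
  0 0 0 0

0 0 0 8
0 0 0 7
0 0 0 0
0 0 0 0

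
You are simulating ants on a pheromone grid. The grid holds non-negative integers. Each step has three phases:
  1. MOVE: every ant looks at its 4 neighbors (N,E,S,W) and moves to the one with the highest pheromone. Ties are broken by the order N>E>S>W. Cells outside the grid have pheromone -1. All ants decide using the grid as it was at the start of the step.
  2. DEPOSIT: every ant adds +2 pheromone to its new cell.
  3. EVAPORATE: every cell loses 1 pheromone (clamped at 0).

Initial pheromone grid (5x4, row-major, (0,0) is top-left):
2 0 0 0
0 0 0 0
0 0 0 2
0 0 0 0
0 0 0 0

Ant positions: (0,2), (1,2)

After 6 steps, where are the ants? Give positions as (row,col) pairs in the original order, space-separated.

Step 1: ant0:(0,2)->E->(0,3) | ant1:(1,2)->N->(0,2)
  grid max=1 at (0,0)
Step 2: ant0:(0,3)->W->(0,2) | ant1:(0,2)->E->(0,3)
  grid max=2 at (0,2)
Step 3: ant0:(0,2)->E->(0,3) | ant1:(0,3)->W->(0,2)
  grid max=3 at (0,2)
Step 4: ant0:(0,3)->W->(0,2) | ant1:(0,2)->E->(0,3)
  grid max=4 at (0,2)
Step 5: ant0:(0,2)->E->(0,3) | ant1:(0,3)->W->(0,2)
  grid max=5 at (0,2)
Step 6: ant0:(0,3)->W->(0,2) | ant1:(0,2)->E->(0,3)
  grid max=6 at (0,2)

(0,2) (0,3)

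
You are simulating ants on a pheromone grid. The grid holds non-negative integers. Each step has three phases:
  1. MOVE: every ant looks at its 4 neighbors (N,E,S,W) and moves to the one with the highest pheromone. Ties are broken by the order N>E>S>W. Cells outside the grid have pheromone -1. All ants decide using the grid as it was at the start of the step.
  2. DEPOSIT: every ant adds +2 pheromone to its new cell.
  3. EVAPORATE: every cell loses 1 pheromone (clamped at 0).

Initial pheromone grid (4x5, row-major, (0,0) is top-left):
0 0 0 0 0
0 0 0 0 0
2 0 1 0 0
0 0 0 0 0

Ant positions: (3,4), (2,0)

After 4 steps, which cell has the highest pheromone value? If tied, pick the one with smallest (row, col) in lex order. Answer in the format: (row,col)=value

Step 1: ant0:(3,4)->N->(2,4) | ant1:(2,0)->N->(1,0)
  grid max=1 at (1,0)
Step 2: ant0:(2,4)->N->(1,4) | ant1:(1,0)->S->(2,0)
  grid max=2 at (2,0)
Step 3: ant0:(1,4)->N->(0,4) | ant1:(2,0)->N->(1,0)
  grid max=1 at (0,4)
Step 4: ant0:(0,4)->S->(1,4) | ant1:(1,0)->S->(2,0)
  grid max=2 at (2,0)
Final grid:
  0 0 0 0 0
  0 0 0 0 1
  2 0 0 0 0
  0 0 0 0 0
Max pheromone 2 at (2,0)

Answer: (2,0)=2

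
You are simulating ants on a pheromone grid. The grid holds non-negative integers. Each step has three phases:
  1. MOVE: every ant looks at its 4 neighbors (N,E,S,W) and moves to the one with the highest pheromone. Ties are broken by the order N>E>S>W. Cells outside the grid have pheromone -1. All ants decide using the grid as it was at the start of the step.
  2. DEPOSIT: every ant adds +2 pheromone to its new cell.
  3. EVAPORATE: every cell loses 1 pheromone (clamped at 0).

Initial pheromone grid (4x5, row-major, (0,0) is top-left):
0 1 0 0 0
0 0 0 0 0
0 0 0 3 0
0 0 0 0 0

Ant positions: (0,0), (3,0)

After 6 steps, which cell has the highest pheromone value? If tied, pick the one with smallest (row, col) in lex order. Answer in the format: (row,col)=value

Step 1: ant0:(0,0)->E->(0,1) | ant1:(3,0)->N->(2,0)
  grid max=2 at (0,1)
Step 2: ant0:(0,1)->E->(0,2) | ant1:(2,0)->N->(1,0)
  grid max=1 at (0,1)
Step 3: ant0:(0,2)->W->(0,1) | ant1:(1,0)->N->(0,0)
  grid max=2 at (0,1)
Step 4: ant0:(0,1)->W->(0,0) | ant1:(0,0)->E->(0,1)
  grid max=3 at (0,1)
Step 5: ant0:(0,0)->E->(0,1) | ant1:(0,1)->W->(0,0)
  grid max=4 at (0,1)
Step 6: ant0:(0,1)->W->(0,0) | ant1:(0,0)->E->(0,1)
  grid max=5 at (0,1)
Final grid:
  4 5 0 0 0
  0 0 0 0 0
  0 0 0 0 0
  0 0 0 0 0
Max pheromone 5 at (0,1)

Answer: (0,1)=5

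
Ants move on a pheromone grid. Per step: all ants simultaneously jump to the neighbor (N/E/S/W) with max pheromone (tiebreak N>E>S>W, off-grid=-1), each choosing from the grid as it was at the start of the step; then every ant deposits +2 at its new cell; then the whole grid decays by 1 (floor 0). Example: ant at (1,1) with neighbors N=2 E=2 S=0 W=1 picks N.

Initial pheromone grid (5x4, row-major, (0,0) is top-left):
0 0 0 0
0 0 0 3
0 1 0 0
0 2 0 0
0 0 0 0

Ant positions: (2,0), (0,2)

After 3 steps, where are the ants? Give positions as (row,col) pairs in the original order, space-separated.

Step 1: ant0:(2,0)->E->(2,1) | ant1:(0,2)->E->(0,3)
  grid max=2 at (1,3)
Step 2: ant0:(2,1)->S->(3,1) | ant1:(0,3)->S->(1,3)
  grid max=3 at (1,3)
Step 3: ant0:(3,1)->N->(2,1) | ant1:(1,3)->N->(0,3)
  grid max=2 at (1,3)

(2,1) (0,3)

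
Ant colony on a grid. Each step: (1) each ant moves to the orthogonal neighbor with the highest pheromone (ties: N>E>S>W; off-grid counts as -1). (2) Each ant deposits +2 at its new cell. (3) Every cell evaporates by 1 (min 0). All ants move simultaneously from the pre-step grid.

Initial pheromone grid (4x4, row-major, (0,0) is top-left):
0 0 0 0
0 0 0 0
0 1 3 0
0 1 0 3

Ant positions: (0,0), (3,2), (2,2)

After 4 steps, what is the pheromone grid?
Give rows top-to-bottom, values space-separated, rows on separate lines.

After step 1: ants at (0,1),(2,2),(2,1)
  0 1 0 0
  0 0 0 0
  0 2 4 0
  0 0 0 2
After step 2: ants at (0,2),(2,1),(2,2)
  0 0 1 0
  0 0 0 0
  0 3 5 0
  0 0 0 1
After step 3: ants at (0,3),(2,2),(2,1)
  0 0 0 1
  0 0 0 0
  0 4 6 0
  0 0 0 0
After step 4: ants at (1,3),(2,1),(2,2)
  0 0 0 0
  0 0 0 1
  0 5 7 0
  0 0 0 0

0 0 0 0
0 0 0 1
0 5 7 0
0 0 0 0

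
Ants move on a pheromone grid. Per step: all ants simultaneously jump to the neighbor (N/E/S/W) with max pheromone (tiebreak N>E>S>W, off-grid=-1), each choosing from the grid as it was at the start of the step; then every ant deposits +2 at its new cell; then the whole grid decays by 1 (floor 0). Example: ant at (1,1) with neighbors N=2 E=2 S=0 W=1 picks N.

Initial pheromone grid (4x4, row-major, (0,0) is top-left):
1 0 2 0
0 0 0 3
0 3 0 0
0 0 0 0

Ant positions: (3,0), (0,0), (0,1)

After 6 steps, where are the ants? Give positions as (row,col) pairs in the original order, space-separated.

Step 1: ant0:(3,0)->N->(2,0) | ant1:(0,0)->E->(0,1) | ant2:(0,1)->E->(0,2)
  grid max=3 at (0,2)
Step 2: ant0:(2,0)->E->(2,1) | ant1:(0,1)->E->(0,2) | ant2:(0,2)->W->(0,1)
  grid max=4 at (0,2)
Step 3: ant0:(2,1)->N->(1,1) | ant1:(0,2)->W->(0,1) | ant2:(0,1)->E->(0,2)
  grid max=5 at (0,2)
Step 4: ant0:(1,1)->N->(0,1) | ant1:(0,1)->E->(0,2) | ant2:(0,2)->W->(0,1)
  grid max=6 at (0,1)
Step 5: ant0:(0,1)->E->(0,2) | ant1:(0,2)->W->(0,1) | ant2:(0,1)->E->(0,2)
  grid max=9 at (0,2)
Step 6: ant0:(0,2)->W->(0,1) | ant1:(0,1)->E->(0,2) | ant2:(0,2)->W->(0,1)
  grid max=10 at (0,1)

(0,1) (0,2) (0,1)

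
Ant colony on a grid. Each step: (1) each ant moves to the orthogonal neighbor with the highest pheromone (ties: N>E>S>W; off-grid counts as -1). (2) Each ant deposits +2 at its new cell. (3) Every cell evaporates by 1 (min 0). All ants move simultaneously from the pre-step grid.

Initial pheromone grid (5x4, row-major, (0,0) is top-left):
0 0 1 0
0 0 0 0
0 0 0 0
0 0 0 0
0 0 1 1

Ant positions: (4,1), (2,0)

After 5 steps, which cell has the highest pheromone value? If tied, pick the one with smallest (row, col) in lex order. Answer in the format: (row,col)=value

Step 1: ant0:(4,1)->E->(4,2) | ant1:(2,0)->N->(1,0)
  grid max=2 at (4,2)
Step 2: ant0:(4,2)->N->(3,2) | ant1:(1,0)->N->(0,0)
  grid max=1 at (0,0)
Step 3: ant0:(3,2)->S->(4,2) | ant1:(0,0)->E->(0,1)
  grid max=2 at (4,2)
Step 4: ant0:(4,2)->N->(3,2) | ant1:(0,1)->E->(0,2)
  grid max=1 at (0,2)
Step 5: ant0:(3,2)->S->(4,2) | ant1:(0,2)->E->(0,3)
  grid max=2 at (4,2)
Final grid:
  0 0 0 1
  0 0 0 0
  0 0 0 0
  0 0 0 0
  0 0 2 0
Max pheromone 2 at (4,2)

Answer: (4,2)=2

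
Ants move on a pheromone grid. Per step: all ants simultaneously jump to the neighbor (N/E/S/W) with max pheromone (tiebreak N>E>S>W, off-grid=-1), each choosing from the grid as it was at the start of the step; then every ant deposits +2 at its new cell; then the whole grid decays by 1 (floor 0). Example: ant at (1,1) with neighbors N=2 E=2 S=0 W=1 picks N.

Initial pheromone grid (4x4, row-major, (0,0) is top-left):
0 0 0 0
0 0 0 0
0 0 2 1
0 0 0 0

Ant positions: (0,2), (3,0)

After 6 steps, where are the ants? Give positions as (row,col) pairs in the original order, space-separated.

Step 1: ant0:(0,2)->E->(0,3) | ant1:(3,0)->N->(2,0)
  grid max=1 at (0,3)
Step 2: ant0:(0,3)->S->(1,3) | ant1:(2,0)->N->(1,0)
  grid max=1 at (1,0)
Step 3: ant0:(1,3)->N->(0,3) | ant1:(1,0)->N->(0,0)
  grid max=1 at (0,0)
Step 4: ant0:(0,3)->S->(1,3) | ant1:(0,0)->E->(0,1)
  grid max=1 at (0,1)
Step 5: ant0:(1,3)->N->(0,3) | ant1:(0,1)->E->(0,2)
  grid max=1 at (0,2)
Step 6: ant0:(0,3)->W->(0,2) | ant1:(0,2)->E->(0,3)
  grid max=2 at (0,2)

(0,2) (0,3)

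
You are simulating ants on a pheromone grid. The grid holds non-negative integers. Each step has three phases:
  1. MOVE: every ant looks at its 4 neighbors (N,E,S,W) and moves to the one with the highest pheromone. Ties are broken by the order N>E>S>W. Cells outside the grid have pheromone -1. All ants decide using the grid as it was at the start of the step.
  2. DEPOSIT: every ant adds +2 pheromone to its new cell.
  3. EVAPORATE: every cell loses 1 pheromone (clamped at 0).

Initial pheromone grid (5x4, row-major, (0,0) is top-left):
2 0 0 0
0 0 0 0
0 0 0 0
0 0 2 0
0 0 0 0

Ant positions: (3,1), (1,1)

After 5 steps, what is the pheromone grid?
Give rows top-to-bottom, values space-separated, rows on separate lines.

After step 1: ants at (3,2),(0,1)
  1 1 0 0
  0 0 0 0
  0 0 0 0
  0 0 3 0
  0 0 0 0
After step 2: ants at (2,2),(0,0)
  2 0 0 0
  0 0 0 0
  0 0 1 0
  0 0 2 0
  0 0 0 0
After step 3: ants at (3,2),(0,1)
  1 1 0 0
  0 0 0 0
  0 0 0 0
  0 0 3 0
  0 0 0 0
After step 4: ants at (2,2),(0,0)
  2 0 0 0
  0 0 0 0
  0 0 1 0
  0 0 2 0
  0 0 0 0
After step 5: ants at (3,2),(0,1)
  1 1 0 0
  0 0 0 0
  0 0 0 0
  0 0 3 0
  0 0 0 0

1 1 0 0
0 0 0 0
0 0 0 0
0 0 3 0
0 0 0 0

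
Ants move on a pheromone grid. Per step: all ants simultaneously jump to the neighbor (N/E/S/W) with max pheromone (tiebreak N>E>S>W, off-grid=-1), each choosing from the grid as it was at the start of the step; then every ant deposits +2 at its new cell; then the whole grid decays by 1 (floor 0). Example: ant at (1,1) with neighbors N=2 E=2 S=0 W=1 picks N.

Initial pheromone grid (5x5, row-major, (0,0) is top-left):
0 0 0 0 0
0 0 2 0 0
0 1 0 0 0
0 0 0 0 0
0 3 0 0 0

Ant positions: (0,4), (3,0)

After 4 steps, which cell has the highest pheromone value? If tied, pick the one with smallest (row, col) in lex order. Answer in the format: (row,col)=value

Step 1: ant0:(0,4)->S->(1,4) | ant1:(3,0)->N->(2,0)
  grid max=2 at (4,1)
Step 2: ant0:(1,4)->N->(0,4) | ant1:(2,0)->N->(1,0)
  grid max=1 at (0,4)
Step 3: ant0:(0,4)->S->(1,4) | ant1:(1,0)->N->(0,0)
  grid max=1 at (0,0)
Step 4: ant0:(1,4)->N->(0,4) | ant1:(0,0)->E->(0,1)
  grid max=1 at (0,1)
Final grid:
  0 1 0 0 1
  0 0 0 0 0
  0 0 0 0 0
  0 0 0 0 0
  0 0 0 0 0
Max pheromone 1 at (0,1)

Answer: (0,1)=1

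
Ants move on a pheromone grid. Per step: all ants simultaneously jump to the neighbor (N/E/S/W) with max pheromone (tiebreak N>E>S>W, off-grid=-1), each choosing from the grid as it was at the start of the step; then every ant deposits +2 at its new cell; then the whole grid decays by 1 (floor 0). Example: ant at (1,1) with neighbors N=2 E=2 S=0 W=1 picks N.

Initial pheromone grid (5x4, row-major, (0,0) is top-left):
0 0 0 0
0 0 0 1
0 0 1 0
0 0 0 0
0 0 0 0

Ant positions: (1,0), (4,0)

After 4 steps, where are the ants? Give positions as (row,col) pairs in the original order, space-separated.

Step 1: ant0:(1,0)->N->(0,0) | ant1:(4,0)->N->(3,0)
  grid max=1 at (0,0)
Step 2: ant0:(0,0)->E->(0,1) | ant1:(3,0)->N->(2,0)
  grid max=1 at (0,1)
Step 3: ant0:(0,1)->E->(0,2) | ant1:(2,0)->N->(1,0)
  grid max=1 at (0,2)
Step 4: ant0:(0,2)->E->(0,3) | ant1:(1,0)->N->(0,0)
  grid max=1 at (0,0)

(0,3) (0,0)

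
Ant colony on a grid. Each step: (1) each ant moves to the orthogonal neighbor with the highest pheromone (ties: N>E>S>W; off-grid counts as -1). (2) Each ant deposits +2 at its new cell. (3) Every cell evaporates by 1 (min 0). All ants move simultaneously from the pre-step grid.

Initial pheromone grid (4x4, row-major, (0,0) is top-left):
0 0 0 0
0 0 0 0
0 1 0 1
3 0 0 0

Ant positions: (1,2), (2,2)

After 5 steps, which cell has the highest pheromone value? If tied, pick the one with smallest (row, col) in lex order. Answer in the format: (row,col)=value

Step 1: ant0:(1,2)->N->(0,2) | ant1:(2,2)->E->(2,3)
  grid max=2 at (2,3)
Step 2: ant0:(0,2)->E->(0,3) | ant1:(2,3)->N->(1,3)
  grid max=1 at (0,3)
Step 3: ant0:(0,3)->S->(1,3) | ant1:(1,3)->N->(0,3)
  grid max=2 at (0,3)
Step 4: ant0:(1,3)->N->(0,3) | ant1:(0,3)->S->(1,3)
  grid max=3 at (0,3)
Step 5: ant0:(0,3)->S->(1,3) | ant1:(1,3)->N->(0,3)
  grid max=4 at (0,3)
Final grid:
  0 0 0 4
  0 0 0 4
  0 0 0 0
  0 0 0 0
Max pheromone 4 at (0,3)

Answer: (0,3)=4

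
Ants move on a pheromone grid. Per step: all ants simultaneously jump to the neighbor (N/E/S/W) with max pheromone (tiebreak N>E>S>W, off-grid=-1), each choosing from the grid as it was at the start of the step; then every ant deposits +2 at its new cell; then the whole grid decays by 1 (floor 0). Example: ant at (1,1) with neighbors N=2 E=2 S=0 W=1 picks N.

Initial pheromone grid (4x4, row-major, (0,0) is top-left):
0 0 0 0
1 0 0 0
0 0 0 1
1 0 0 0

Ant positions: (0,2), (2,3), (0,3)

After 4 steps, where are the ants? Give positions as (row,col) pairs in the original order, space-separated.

Step 1: ant0:(0,2)->E->(0,3) | ant1:(2,3)->N->(1,3) | ant2:(0,3)->S->(1,3)
  grid max=3 at (1,3)
Step 2: ant0:(0,3)->S->(1,3) | ant1:(1,3)->N->(0,3) | ant2:(1,3)->N->(0,3)
  grid max=4 at (0,3)
Step 3: ant0:(1,3)->N->(0,3) | ant1:(0,3)->S->(1,3) | ant2:(0,3)->S->(1,3)
  grid max=7 at (1,3)
Step 4: ant0:(0,3)->S->(1,3) | ant1:(1,3)->N->(0,3) | ant2:(1,3)->N->(0,3)
  grid max=8 at (0,3)

(1,3) (0,3) (0,3)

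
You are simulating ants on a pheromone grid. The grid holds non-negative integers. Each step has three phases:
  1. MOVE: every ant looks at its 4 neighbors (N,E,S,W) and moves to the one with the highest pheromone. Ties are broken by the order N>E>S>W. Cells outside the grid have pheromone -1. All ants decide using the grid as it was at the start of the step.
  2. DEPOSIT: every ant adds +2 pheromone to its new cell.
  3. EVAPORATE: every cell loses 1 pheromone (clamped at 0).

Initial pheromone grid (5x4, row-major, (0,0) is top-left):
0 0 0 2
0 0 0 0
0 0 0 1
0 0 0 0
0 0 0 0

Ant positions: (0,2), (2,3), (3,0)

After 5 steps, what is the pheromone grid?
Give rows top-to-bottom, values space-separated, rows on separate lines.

After step 1: ants at (0,3),(1,3),(2,0)
  0 0 0 3
  0 0 0 1
  1 0 0 0
  0 0 0 0
  0 0 0 0
After step 2: ants at (1,3),(0,3),(1,0)
  0 0 0 4
  1 0 0 2
  0 0 0 0
  0 0 0 0
  0 0 0 0
After step 3: ants at (0,3),(1,3),(0,0)
  1 0 0 5
  0 0 0 3
  0 0 0 0
  0 0 0 0
  0 0 0 0
After step 4: ants at (1,3),(0,3),(0,1)
  0 1 0 6
  0 0 0 4
  0 0 0 0
  0 0 0 0
  0 0 0 0
After step 5: ants at (0,3),(1,3),(0,2)
  0 0 1 7
  0 0 0 5
  0 0 0 0
  0 0 0 0
  0 0 0 0

0 0 1 7
0 0 0 5
0 0 0 0
0 0 0 0
0 0 0 0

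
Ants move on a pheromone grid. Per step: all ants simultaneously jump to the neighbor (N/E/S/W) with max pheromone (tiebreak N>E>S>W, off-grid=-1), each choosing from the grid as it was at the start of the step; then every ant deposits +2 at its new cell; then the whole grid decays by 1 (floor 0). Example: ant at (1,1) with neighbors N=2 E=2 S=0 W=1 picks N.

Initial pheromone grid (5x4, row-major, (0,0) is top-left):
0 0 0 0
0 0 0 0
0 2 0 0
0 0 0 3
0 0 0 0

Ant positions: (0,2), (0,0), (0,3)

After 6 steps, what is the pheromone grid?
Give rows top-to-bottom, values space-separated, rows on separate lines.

After step 1: ants at (0,3),(0,1),(1,3)
  0 1 0 1
  0 0 0 1
  0 1 0 0
  0 0 0 2
  0 0 0 0
After step 2: ants at (1,3),(0,2),(0,3)
  0 0 1 2
  0 0 0 2
  0 0 0 0
  0 0 0 1
  0 0 0 0
After step 3: ants at (0,3),(0,3),(1,3)
  0 0 0 5
  0 0 0 3
  0 0 0 0
  0 0 0 0
  0 0 0 0
After step 4: ants at (1,3),(1,3),(0,3)
  0 0 0 6
  0 0 0 6
  0 0 0 0
  0 0 0 0
  0 0 0 0
After step 5: ants at (0,3),(0,3),(1,3)
  0 0 0 9
  0 0 0 7
  0 0 0 0
  0 0 0 0
  0 0 0 0
After step 6: ants at (1,3),(1,3),(0,3)
  0 0 0 10
  0 0 0 10
  0 0 0 0
  0 0 0 0
  0 0 0 0

0 0 0 10
0 0 0 10
0 0 0 0
0 0 0 0
0 0 0 0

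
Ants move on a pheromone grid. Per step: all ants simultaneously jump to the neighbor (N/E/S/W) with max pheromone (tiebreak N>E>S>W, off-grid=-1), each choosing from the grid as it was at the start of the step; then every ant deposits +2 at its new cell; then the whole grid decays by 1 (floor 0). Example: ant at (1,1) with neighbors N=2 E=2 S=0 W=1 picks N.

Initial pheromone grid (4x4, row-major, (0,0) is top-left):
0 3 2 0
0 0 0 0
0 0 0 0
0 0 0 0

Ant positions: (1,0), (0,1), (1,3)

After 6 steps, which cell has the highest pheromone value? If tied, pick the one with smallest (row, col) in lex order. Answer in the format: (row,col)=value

Answer: (0,1)=13

Derivation:
Step 1: ant0:(1,0)->N->(0,0) | ant1:(0,1)->E->(0,2) | ant2:(1,3)->N->(0,3)
  grid max=3 at (0,2)
Step 2: ant0:(0,0)->E->(0,1) | ant1:(0,2)->W->(0,1) | ant2:(0,3)->W->(0,2)
  grid max=5 at (0,1)
Step 3: ant0:(0,1)->E->(0,2) | ant1:(0,1)->E->(0,2) | ant2:(0,2)->W->(0,1)
  grid max=7 at (0,2)
Step 4: ant0:(0,2)->W->(0,1) | ant1:(0,2)->W->(0,1) | ant2:(0,1)->E->(0,2)
  grid max=9 at (0,1)
Step 5: ant0:(0,1)->E->(0,2) | ant1:(0,1)->E->(0,2) | ant2:(0,2)->W->(0,1)
  grid max=11 at (0,2)
Step 6: ant0:(0,2)->W->(0,1) | ant1:(0,2)->W->(0,1) | ant2:(0,1)->E->(0,2)
  grid max=13 at (0,1)
Final grid:
  0 13 12 0
  0 0 0 0
  0 0 0 0
  0 0 0 0
Max pheromone 13 at (0,1)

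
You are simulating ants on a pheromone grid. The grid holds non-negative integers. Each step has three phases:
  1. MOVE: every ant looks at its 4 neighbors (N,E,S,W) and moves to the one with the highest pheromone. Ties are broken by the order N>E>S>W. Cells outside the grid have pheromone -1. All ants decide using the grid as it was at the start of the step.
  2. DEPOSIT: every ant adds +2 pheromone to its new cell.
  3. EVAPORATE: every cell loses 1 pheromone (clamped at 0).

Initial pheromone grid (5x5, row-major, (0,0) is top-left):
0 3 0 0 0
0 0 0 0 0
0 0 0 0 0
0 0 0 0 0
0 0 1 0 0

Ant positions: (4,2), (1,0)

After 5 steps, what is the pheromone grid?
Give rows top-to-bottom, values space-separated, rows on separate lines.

After step 1: ants at (3,2),(0,0)
  1 2 0 0 0
  0 0 0 0 0
  0 0 0 0 0
  0 0 1 0 0
  0 0 0 0 0
After step 2: ants at (2,2),(0,1)
  0 3 0 0 0
  0 0 0 0 0
  0 0 1 0 0
  0 0 0 0 0
  0 0 0 0 0
After step 3: ants at (1,2),(0,2)
  0 2 1 0 0
  0 0 1 0 0
  0 0 0 0 0
  0 0 0 0 0
  0 0 0 0 0
After step 4: ants at (0,2),(0,1)
  0 3 2 0 0
  0 0 0 0 0
  0 0 0 0 0
  0 0 0 0 0
  0 0 0 0 0
After step 5: ants at (0,1),(0,2)
  0 4 3 0 0
  0 0 0 0 0
  0 0 0 0 0
  0 0 0 0 0
  0 0 0 0 0

0 4 3 0 0
0 0 0 0 0
0 0 0 0 0
0 0 0 0 0
0 0 0 0 0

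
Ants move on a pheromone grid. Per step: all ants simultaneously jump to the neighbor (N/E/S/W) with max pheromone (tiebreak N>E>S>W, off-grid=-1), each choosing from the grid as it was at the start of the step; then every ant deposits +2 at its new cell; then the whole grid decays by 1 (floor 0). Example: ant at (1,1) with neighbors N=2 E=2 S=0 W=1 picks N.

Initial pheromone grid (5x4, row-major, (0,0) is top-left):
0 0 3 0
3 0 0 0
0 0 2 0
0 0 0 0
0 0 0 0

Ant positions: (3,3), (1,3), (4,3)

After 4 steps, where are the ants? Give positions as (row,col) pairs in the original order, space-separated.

Step 1: ant0:(3,3)->N->(2,3) | ant1:(1,3)->N->(0,3) | ant2:(4,3)->N->(3,3)
  grid max=2 at (0,2)
Step 2: ant0:(2,3)->S->(3,3) | ant1:(0,3)->W->(0,2) | ant2:(3,3)->N->(2,3)
  grid max=3 at (0,2)
Step 3: ant0:(3,3)->N->(2,3) | ant1:(0,2)->E->(0,3) | ant2:(2,3)->S->(3,3)
  grid max=3 at (2,3)
Step 4: ant0:(2,3)->S->(3,3) | ant1:(0,3)->W->(0,2) | ant2:(3,3)->N->(2,3)
  grid max=4 at (2,3)

(3,3) (0,2) (2,3)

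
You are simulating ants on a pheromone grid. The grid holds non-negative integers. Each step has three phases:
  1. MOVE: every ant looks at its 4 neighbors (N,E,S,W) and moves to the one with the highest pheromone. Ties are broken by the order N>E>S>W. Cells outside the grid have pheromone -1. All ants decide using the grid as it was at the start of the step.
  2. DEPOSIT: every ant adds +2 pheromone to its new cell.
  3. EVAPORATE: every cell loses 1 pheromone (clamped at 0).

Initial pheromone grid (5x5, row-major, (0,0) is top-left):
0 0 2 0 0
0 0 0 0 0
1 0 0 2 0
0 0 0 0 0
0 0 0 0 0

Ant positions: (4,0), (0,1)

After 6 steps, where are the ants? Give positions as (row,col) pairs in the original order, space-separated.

Step 1: ant0:(4,0)->N->(3,0) | ant1:(0,1)->E->(0,2)
  grid max=3 at (0,2)
Step 2: ant0:(3,0)->N->(2,0) | ant1:(0,2)->E->(0,3)
  grid max=2 at (0,2)
Step 3: ant0:(2,0)->N->(1,0) | ant1:(0,3)->W->(0,2)
  grid max=3 at (0,2)
Step 4: ant0:(1,0)->N->(0,0) | ant1:(0,2)->E->(0,3)
  grid max=2 at (0,2)
Step 5: ant0:(0,0)->E->(0,1) | ant1:(0,3)->W->(0,2)
  grid max=3 at (0,2)
Step 6: ant0:(0,1)->E->(0,2) | ant1:(0,2)->W->(0,1)
  grid max=4 at (0,2)

(0,2) (0,1)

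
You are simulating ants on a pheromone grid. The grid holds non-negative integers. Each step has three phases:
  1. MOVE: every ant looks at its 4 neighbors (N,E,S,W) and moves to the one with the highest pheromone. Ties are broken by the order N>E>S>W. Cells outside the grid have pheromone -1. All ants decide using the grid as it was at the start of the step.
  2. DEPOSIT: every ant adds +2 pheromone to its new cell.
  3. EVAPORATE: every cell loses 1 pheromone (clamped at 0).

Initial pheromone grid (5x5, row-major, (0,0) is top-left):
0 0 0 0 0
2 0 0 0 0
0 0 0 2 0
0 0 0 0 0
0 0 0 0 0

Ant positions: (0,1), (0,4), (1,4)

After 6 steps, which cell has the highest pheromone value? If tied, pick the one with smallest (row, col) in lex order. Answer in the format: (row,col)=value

Step 1: ant0:(0,1)->E->(0,2) | ant1:(0,4)->S->(1,4) | ant2:(1,4)->N->(0,4)
  grid max=1 at (0,2)
Step 2: ant0:(0,2)->E->(0,3) | ant1:(1,4)->N->(0,4) | ant2:(0,4)->S->(1,4)
  grid max=2 at (0,4)
Step 3: ant0:(0,3)->E->(0,4) | ant1:(0,4)->S->(1,4) | ant2:(1,4)->N->(0,4)
  grid max=5 at (0,4)
Step 4: ant0:(0,4)->S->(1,4) | ant1:(1,4)->N->(0,4) | ant2:(0,4)->S->(1,4)
  grid max=6 at (0,4)
Step 5: ant0:(1,4)->N->(0,4) | ant1:(0,4)->S->(1,4) | ant2:(1,4)->N->(0,4)
  grid max=9 at (0,4)
Step 6: ant0:(0,4)->S->(1,4) | ant1:(1,4)->N->(0,4) | ant2:(0,4)->S->(1,4)
  grid max=10 at (0,4)
Final grid:
  0 0 0 0 10
  0 0 0 0 10
  0 0 0 0 0
  0 0 0 0 0
  0 0 0 0 0
Max pheromone 10 at (0,4)

Answer: (0,4)=10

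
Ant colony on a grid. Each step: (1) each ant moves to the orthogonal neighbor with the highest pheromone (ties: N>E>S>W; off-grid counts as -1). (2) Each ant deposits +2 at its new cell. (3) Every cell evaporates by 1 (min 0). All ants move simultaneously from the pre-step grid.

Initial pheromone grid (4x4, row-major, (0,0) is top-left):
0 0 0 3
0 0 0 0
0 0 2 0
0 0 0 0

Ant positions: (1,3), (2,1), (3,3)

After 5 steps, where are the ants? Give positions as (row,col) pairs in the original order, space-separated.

Step 1: ant0:(1,3)->N->(0,3) | ant1:(2,1)->E->(2,2) | ant2:(3,3)->N->(2,3)
  grid max=4 at (0,3)
Step 2: ant0:(0,3)->S->(1,3) | ant1:(2,2)->E->(2,3) | ant2:(2,3)->W->(2,2)
  grid max=4 at (2,2)
Step 3: ant0:(1,3)->N->(0,3) | ant1:(2,3)->W->(2,2) | ant2:(2,2)->E->(2,3)
  grid max=5 at (2,2)
Step 4: ant0:(0,3)->S->(1,3) | ant1:(2,2)->E->(2,3) | ant2:(2,3)->W->(2,2)
  grid max=6 at (2,2)
Step 5: ant0:(1,3)->S->(2,3) | ant1:(2,3)->W->(2,2) | ant2:(2,2)->E->(2,3)
  grid max=7 at (2,2)

(2,3) (2,2) (2,3)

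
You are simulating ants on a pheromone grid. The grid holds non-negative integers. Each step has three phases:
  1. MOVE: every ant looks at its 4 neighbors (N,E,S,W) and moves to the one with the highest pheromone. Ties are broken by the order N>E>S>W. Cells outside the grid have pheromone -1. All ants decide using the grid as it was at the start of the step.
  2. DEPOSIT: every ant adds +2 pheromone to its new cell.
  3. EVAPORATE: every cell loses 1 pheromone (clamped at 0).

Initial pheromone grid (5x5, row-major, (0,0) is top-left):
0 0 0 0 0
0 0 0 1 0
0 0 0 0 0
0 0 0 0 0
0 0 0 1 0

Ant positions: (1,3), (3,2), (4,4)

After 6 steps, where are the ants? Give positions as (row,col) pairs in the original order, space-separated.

Step 1: ant0:(1,3)->N->(0,3) | ant1:(3,2)->N->(2,2) | ant2:(4,4)->W->(4,3)
  grid max=2 at (4,3)
Step 2: ant0:(0,3)->E->(0,4) | ant1:(2,2)->N->(1,2) | ant2:(4,3)->N->(3,3)
  grid max=1 at (0,4)
Step 3: ant0:(0,4)->S->(1,4) | ant1:(1,2)->N->(0,2) | ant2:(3,3)->S->(4,3)
  grid max=2 at (4,3)
Step 4: ant0:(1,4)->N->(0,4) | ant1:(0,2)->E->(0,3) | ant2:(4,3)->N->(3,3)
  grid max=1 at (0,3)
Step 5: ant0:(0,4)->W->(0,3) | ant1:(0,3)->E->(0,4) | ant2:(3,3)->S->(4,3)
  grid max=2 at (0,3)
Step 6: ant0:(0,3)->E->(0,4) | ant1:(0,4)->W->(0,3) | ant2:(4,3)->N->(3,3)
  grid max=3 at (0,3)

(0,4) (0,3) (3,3)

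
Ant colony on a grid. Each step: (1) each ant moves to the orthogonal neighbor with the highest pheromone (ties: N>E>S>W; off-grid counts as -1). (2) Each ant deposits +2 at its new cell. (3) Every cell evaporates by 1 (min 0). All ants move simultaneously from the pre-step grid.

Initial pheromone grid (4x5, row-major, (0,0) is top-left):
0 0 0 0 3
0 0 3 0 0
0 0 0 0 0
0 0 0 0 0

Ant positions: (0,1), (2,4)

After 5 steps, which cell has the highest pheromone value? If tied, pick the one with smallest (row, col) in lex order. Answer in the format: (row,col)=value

Answer: (0,4)=2

Derivation:
Step 1: ant0:(0,1)->E->(0,2) | ant1:(2,4)->N->(1,4)
  grid max=2 at (0,4)
Step 2: ant0:(0,2)->S->(1,2) | ant1:(1,4)->N->(0,4)
  grid max=3 at (0,4)
Step 3: ant0:(1,2)->N->(0,2) | ant1:(0,4)->S->(1,4)
  grid max=2 at (0,4)
Step 4: ant0:(0,2)->S->(1,2) | ant1:(1,4)->N->(0,4)
  grid max=3 at (0,4)
Step 5: ant0:(1,2)->N->(0,2) | ant1:(0,4)->S->(1,4)
  grid max=2 at (0,4)
Final grid:
  0 0 1 0 2
  0 0 2 0 1
  0 0 0 0 0
  0 0 0 0 0
Max pheromone 2 at (0,4)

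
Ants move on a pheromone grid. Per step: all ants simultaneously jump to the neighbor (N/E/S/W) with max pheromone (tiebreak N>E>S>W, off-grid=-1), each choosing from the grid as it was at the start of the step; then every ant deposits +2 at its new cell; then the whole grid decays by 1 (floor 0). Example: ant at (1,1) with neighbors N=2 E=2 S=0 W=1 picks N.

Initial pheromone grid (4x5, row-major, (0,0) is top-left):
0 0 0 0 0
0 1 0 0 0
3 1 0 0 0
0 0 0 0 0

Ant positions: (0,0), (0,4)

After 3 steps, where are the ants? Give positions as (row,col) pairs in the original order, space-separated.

Step 1: ant0:(0,0)->E->(0,1) | ant1:(0,4)->S->(1,4)
  grid max=2 at (2,0)
Step 2: ant0:(0,1)->E->(0,2) | ant1:(1,4)->N->(0,4)
  grid max=1 at (0,2)
Step 3: ant0:(0,2)->E->(0,3) | ant1:(0,4)->S->(1,4)
  grid max=1 at (0,3)

(0,3) (1,4)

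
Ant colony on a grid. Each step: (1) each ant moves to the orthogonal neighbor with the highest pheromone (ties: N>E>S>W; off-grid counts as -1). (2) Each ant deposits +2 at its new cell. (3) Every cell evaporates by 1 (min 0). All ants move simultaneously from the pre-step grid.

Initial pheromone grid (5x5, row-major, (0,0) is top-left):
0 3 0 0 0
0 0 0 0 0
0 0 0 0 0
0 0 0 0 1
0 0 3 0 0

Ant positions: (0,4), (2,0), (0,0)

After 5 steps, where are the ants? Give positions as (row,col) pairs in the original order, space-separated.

Step 1: ant0:(0,4)->S->(1,4) | ant1:(2,0)->N->(1,0) | ant2:(0,0)->E->(0,1)
  grid max=4 at (0,1)
Step 2: ant0:(1,4)->N->(0,4) | ant1:(1,0)->N->(0,0) | ant2:(0,1)->E->(0,2)
  grid max=3 at (0,1)
Step 3: ant0:(0,4)->S->(1,4) | ant1:(0,0)->E->(0,1) | ant2:(0,2)->W->(0,1)
  grid max=6 at (0,1)
Step 4: ant0:(1,4)->N->(0,4) | ant1:(0,1)->E->(0,2) | ant2:(0,1)->E->(0,2)
  grid max=5 at (0,1)
Step 5: ant0:(0,4)->S->(1,4) | ant1:(0,2)->W->(0,1) | ant2:(0,2)->W->(0,1)
  grid max=8 at (0,1)

(1,4) (0,1) (0,1)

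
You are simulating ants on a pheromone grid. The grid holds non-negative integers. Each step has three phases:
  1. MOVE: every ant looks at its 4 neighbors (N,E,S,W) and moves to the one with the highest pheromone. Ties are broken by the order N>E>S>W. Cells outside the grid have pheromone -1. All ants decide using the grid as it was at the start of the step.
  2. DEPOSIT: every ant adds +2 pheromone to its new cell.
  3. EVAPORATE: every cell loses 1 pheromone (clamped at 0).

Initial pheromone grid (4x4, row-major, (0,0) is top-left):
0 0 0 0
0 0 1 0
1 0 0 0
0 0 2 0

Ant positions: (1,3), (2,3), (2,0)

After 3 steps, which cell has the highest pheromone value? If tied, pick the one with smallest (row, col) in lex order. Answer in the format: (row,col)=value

Answer: (1,2)=4

Derivation:
Step 1: ant0:(1,3)->W->(1,2) | ant1:(2,3)->N->(1,3) | ant2:(2,0)->N->(1,0)
  grid max=2 at (1,2)
Step 2: ant0:(1,2)->E->(1,3) | ant1:(1,3)->W->(1,2) | ant2:(1,0)->N->(0,0)
  grid max=3 at (1,2)
Step 3: ant0:(1,3)->W->(1,2) | ant1:(1,2)->E->(1,3) | ant2:(0,0)->E->(0,1)
  grid max=4 at (1,2)
Final grid:
  0 1 0 0
  0 0 4 3
  0 0 0 0
  0 0 0 0
Max pheromone 4 at (1,2)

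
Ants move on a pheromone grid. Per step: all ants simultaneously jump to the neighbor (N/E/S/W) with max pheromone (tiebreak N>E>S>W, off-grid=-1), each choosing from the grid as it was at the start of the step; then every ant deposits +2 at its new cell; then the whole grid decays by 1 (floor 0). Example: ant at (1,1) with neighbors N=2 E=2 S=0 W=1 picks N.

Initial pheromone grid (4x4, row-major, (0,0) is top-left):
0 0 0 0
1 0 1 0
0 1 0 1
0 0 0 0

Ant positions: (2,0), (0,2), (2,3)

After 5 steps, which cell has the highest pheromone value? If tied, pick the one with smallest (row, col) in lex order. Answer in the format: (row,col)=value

Step 1: ant0:(2,0)->N->(1,0) | ant1:(0,2)->S->(1,2) | ant2:(2,3)->N->(1,3)
  grid max=2 at (1,0)
Step 2: ant0:(1,0)->N->(0,0) | ant1:(1,2)->E->(1,3) | ant2:(1,3)->W->(1,2)
  grid max=3 at (1,2)
Step 3: ant0:(0,0)->S->(1,0) | ant1:(1,3)->W->(1,2) | ant2:(1,2)->E->(1,3)
  grid max=4 at (1,2)
Step 4: ant0:(1,0)->N->(0,0) | ant1:(1,2)->E->(1,3) | ant2:(1,3)->W->(1,2)
  grid max=5 at (1,2)
Step 5: ant0:(0,0)->S->(1,0) | ant1:(1,3)->W->(1,2) | ant2:(1,2)->E->(1,3)
  grid max=6 at (1,2)
Final grid:
  0 0 0 0
  2 0 6 5
  0 0 0 0
  0 0 0 0
Max pheromone 6 at (1,2)

Answer: (1,2)=6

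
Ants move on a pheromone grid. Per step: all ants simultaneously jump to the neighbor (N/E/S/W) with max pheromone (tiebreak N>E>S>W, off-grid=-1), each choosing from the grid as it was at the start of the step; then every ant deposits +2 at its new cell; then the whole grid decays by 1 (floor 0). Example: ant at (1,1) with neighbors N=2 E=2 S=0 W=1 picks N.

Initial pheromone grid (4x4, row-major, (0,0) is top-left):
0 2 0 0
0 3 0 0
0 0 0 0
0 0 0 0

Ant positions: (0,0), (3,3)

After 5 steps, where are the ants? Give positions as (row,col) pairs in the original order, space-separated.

Step 1: ant0:(0,0)->E->(0,1) | ant1:(3,3)->N->(2,3)
  grid max=3 at (0,1)
Step 2: ant0:(0,1)->S->(1,1) | ant1:(2,3)->N->(1,3)
  grid max=3 at (1,1)
Step 3: ant0:(1,1)->N->(0,1) | ant1:(1,3)->N->(0,3)
  grid max=3 at (0,1)
Step 4: ant0:(0,1)->S->(1,1) | ant1:(0,3)->S->(1,3)
  grid max=3 at (1,1)
Step 5: ant0:(1,1)->N->(0,1) | ant1:(1,3)->N->(0,3)
  grid max=3 at (0,1)

(0,1) (0,3)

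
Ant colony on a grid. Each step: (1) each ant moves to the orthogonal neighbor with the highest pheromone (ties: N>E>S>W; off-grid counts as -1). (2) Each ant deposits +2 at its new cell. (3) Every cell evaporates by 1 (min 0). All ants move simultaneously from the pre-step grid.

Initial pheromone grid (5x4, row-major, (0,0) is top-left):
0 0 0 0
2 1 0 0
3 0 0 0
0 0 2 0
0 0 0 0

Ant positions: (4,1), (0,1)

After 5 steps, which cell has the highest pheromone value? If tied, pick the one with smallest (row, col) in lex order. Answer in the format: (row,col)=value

Answer: (1,1)=2

Derivation:
Step 1: ant0:(4,1)->N->(3,1) | ant1:(0,1)->S->(1,1)
  grid max=2 at (1,1)
Step 2: ant0:(3,1)->E->(3,2) | ant1:(1,1)->W->(1,0)
  grid max=2 at (1,0)
Step 3: ant0:(3,2)->N->(2,2) | ant1:(1,0)->E->(1,1)
  grid max=2 at (1,1)
Step 4: ant0:(2,2)->S->(3,2) | ant1:(1,1)->W->(1,0)
  grid max=2 at (1,0)
Step 5: ant0:(3,2)->N->(2,2) | ant1:(1,0)->E->(1,1)
  grid max=2 at (1,1)
Final grid:
  0 0 0 0
  1 2 0 0
  0 0 1 0
  0 0 1 0
  0 0 0 0
Max pheromone 2 at (1,1)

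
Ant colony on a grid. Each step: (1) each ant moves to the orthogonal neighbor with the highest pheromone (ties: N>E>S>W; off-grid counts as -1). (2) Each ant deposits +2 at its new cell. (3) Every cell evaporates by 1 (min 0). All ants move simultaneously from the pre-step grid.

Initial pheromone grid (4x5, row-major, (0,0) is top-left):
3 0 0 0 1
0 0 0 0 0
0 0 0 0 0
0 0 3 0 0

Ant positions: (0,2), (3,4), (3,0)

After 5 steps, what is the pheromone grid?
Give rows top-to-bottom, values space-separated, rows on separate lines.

After step 1: ants at (0,3),(2,4),(2,0)
  2 0 0 1 0
  0 0 0 0 0
  1 0 0 0 1
  0 0 2 0 0
After step 2: ants at (0,4),(1,4),(1,0)
  1 0 0 0 1
  1 0 0 0 1
  0 0 0 0 0
  0 0 1 0 0
After step 3: ants at (1,4),(0,4),(0,0)
  2 0 0 0 2
  0 0 0 0 2
  0 0 0 0 0
  0 0 0 0 0
After step 4: ants at (0,4),(1,4),(0,1)
  1 1 0 0 3
  0 0 0 0 3
  0 0 0 0 0
  0 0 0 0 0
After step 5: ants at (1,4),(0,4),(0,0)
  2 0 0 0 4
  0 0 0 0 4
  0 0 0 0 0
  0 0 0 0 0

2 0 0 0 4
0 0 0 0 4
0 0 0 0 0
0 0 0 0 0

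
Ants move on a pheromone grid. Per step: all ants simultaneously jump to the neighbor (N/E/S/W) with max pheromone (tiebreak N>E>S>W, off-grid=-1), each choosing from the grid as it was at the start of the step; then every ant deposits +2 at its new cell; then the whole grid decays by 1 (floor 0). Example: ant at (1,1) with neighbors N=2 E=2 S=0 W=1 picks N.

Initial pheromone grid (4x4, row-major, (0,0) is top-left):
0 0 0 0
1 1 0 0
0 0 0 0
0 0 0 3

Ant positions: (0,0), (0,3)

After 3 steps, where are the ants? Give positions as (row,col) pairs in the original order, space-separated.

Step 1: ant0:(0,0)->S->(1,0) | ant1:(0,3)->S->(1,3)
  grid max=2 at (1,0)
Step 2: ant0:(1,0)->N->(0,0) | ant1:(1,3)->N->(0,3)
  grid max=1 at (0,0)
Step 3: ant0:(0,0)->S->(1,0) | ant1:(0,3)->S->(1,3)
  grid max=2 at (1,0)

(1,0) (1,3)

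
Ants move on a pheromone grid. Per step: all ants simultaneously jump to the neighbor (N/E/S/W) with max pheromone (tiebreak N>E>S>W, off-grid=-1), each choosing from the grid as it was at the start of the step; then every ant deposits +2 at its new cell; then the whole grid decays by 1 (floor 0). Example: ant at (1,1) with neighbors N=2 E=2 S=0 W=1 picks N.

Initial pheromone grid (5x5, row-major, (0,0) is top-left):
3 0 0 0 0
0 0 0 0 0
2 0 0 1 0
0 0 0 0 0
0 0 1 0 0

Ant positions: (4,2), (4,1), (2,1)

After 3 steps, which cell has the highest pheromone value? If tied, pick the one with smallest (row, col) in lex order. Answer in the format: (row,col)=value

Step 1: ant0:(4,2)->N->(3,2) | ant1:(4,1)->E->(4,2) | ant2:(2,1)->W->(2,0)
  grid max=3 at (2,0)
Step 2: ant0:(3,2)->S->(4,2) | ant1:(4,2)->N->(3,2) | ant2:(2,0)->N->(1,0)
  grid max=3 at (4,2)
Step 3: ant0:(4,2)->N->(3,2) | ant1:(3,2)->S->(4,2) | ant2:(1,0)->S->(2,0)
  grid max=4 at (4,2)
Final grid:
  0 0 0 0 0
  0 0 0 0 0
  3 0 0 0 0
  0 0 3 0 0
  0 0 4 0 0
Max pheromone 4 at (4,2)

Answer: (4,2)=4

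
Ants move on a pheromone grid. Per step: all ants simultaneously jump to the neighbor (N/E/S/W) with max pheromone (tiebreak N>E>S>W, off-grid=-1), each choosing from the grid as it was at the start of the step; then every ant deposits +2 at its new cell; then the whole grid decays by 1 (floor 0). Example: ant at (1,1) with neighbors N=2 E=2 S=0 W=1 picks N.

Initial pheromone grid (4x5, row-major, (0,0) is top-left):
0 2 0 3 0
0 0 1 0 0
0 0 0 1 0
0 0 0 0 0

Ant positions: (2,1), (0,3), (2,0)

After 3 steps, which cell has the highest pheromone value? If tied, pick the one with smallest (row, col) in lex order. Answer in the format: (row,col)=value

Step 1: ant0:(2,1)->N->(1,1) | ant1:(0,3)->E->(0,4) | ant2:(2,0)->N->(1,0)
  grid max=2 at (0,3)
Step 2: ant0:(1,1)->N->(0,1) | ant1:(0,4)->W->(0,3) | ant2:(1,0)->E->(1,1)
  grid max=3 at (0,3)
Step 3: ant0:(0,1)->S->(1,1) | ant1:(0,3)->E->(0,4) | ant2:(1,1)->N->(0,1)
  grid max=3 at (0,1)
Final grid:
  0 3 0 2 1
  0 3 0 0 0
  0 0 0 0 0
  0 0 0 0 0
Max pheromone 3 at (0,1)

Answer: (0,1)=3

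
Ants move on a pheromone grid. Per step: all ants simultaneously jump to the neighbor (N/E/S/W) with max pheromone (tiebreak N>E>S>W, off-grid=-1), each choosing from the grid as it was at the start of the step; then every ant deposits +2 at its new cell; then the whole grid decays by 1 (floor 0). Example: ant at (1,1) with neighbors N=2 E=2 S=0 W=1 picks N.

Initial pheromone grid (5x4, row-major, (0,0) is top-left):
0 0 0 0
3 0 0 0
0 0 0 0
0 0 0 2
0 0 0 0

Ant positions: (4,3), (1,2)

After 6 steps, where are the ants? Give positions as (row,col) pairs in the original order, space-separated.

Step 1: ant0:(4,3)->N->(3,3) | ant1:(1,2)->N->(0,2)
  grid max=3 at (3,3)
Step 2: ant0:(3,3)->N->(2,3) | ant1:(0,2)->E->(0,3)
  grid max=2 at (3,3)
Step 3: ant0:(2,3)->S->(3,3) | ant1:(0,3)->S->(1,3)
  grid max=3 at (3,3)
Step 4: ant0:(3,3)->N->(2,3) | ant1:(1,3)->N->(0,3)
  grid max=2 at (3,3)
Step 5: ant0:(2,3)->S->(3,3) | ant1:(0,3)->S->(1,3)
  grid max=3 at (3,3)
Step 6: ant0:(3,3)->N->(2,3) | ant1:(1,3)->N->(0,3)
  grid max=2 at (3,3)

(2,3) (0,3)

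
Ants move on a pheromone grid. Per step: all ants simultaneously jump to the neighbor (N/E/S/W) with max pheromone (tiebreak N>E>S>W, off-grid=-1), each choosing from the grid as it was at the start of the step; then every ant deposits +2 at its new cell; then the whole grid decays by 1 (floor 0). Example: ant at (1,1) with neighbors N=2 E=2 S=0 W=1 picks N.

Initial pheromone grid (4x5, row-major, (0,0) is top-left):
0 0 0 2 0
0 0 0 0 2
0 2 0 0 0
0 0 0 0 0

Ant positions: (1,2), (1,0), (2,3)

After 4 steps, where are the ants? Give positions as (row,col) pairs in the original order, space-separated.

Step 1: ant0:(1,2)->N->(0,2) | ant1:(1,0)->N->(0,0) | ant2:(2,3)->N->(1,3)
  grid max=1 at (0,0)
Step 2: ant0:(0,2)->E->(0,3) | ant1:(0,0)->E->(0,1) | ant2:(1,3)->N->(0,3)
  grid max=4 at (0,3)
Step 3: ant0:(0,3)->E->(0,4) | ant1:(0,1)->E->(0,2) | ant2:(0,3)->E->(0,4)
  grid max=3 at (0,3)
Step 4: ant0:(0,4)->W->(0,3) | ant1:(0,2)->E->(0,3) | ant2:(0,4)->W->(0,3)
  grid max=8 at (0,3)

(0,3) (0,3) (0,3)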